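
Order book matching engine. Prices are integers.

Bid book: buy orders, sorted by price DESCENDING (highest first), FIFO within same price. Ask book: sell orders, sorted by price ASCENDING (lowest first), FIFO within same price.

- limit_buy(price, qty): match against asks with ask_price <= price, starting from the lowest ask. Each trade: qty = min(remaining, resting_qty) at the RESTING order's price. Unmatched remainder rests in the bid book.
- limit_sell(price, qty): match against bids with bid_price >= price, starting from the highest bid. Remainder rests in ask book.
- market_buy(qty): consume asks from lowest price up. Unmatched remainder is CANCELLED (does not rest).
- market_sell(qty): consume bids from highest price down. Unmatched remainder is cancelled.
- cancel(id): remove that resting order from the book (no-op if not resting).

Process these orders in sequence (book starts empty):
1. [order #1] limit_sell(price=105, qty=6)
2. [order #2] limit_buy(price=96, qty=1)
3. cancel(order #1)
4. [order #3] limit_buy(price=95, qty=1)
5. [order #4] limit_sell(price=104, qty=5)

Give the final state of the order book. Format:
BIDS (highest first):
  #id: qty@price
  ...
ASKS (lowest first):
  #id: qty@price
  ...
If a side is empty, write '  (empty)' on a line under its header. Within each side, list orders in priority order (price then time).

After op 1 [order #1] limit_sell(price=105, qty=6): fills=none; bids=[-] asks=[#1:6@105]
After op 2 [order #2] limit_buy(price=96, qty=1): fills=none; bids=[#2:1@96] asks=[#1:6@105]
After op 3 cancel(order #1): fills=none; bids=[#2:1@96] asks=[-]
After op 4 [order #3] limit_buy(price=95, qty=1): fills=none; bids=[#2:1@96 #3:1@95] asks=[-]
After op 5 [order #4] limit_sell(price=104, qty=5): fills=none; bids=[#2:1@96 #3:1@95] asks=[#4:5@104]

Answer: BIDS (highest first):
  #2: 1@96
  #3: 1@95
ASKS (lowest first):
  #4: 5@104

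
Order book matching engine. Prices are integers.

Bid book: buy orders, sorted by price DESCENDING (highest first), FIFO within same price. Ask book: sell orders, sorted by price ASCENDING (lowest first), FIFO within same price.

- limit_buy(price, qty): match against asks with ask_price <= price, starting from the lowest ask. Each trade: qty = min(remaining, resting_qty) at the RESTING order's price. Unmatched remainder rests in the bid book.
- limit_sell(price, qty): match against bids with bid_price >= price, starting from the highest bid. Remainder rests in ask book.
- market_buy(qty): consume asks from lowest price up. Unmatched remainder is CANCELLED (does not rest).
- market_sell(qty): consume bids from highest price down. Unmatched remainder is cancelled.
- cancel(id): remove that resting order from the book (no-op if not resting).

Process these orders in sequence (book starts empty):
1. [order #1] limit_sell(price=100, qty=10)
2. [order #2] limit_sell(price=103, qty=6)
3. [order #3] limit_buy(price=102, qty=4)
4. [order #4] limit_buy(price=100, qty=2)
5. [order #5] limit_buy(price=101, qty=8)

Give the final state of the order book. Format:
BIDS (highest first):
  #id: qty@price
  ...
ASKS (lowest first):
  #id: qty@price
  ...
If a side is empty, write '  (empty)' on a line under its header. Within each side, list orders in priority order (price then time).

After op 1 [order #1] limit_sell(price=100, qty=10): fills=none; bids=[-] asks=[#1:10@100]
After op 2 [order #2] limit_sell(price=103, qty=6): fills=none; bids=[-] asks=[#1:10@100 #2:6@103]
After op 3 [order #3] limit_buy(price=102, qty=4): fills=#3x#1:4@100; bids=[-] asks=[#1:6@100 #2:6@103]
After op 4 [order #4] limit_buy(price=100, qty=2): fills=#4x#1:2@100; bids=[-] asks=[#1:4@100 #2:6@103]
After op 5 [order #5] limit_buy(price=101, qty=8): fills=#5x#1:4@100; bids=[#5:4@101] asks=[#2:6@103]

Answer: BIDS (highest first):
  #5: 4@101
ASKS (lowest first):
  #2: 6@103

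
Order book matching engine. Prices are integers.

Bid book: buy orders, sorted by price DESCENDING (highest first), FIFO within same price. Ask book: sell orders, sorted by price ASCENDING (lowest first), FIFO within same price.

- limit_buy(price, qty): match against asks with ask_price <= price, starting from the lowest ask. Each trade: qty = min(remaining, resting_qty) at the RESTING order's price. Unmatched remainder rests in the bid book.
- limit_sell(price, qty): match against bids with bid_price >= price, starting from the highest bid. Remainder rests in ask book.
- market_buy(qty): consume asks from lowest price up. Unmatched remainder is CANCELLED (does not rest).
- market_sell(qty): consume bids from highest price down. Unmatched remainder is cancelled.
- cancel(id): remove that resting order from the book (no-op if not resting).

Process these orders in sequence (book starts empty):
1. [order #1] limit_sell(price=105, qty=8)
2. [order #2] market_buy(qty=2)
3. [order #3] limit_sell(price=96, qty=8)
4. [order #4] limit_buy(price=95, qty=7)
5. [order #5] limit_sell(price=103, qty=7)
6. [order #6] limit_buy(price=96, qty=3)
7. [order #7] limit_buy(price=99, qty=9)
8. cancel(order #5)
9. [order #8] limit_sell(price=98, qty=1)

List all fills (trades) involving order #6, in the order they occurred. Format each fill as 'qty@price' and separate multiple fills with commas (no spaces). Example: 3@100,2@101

After op 1 [order #1] limit_sell(price=105, qty=8): fills=none; bids=[-] asks=[#1:8@105]
After op 2 [order #2] market_buy(qty=2): fills=#2x#1:2@105; bids=[-] asks=[#1:6@105]
After op 3 [order #3] limit_sell(price=96, qty=8): fills=none; bids=[-] asks=[#3:8@96 #1:6@105]
After op 4 [order #4] limit_buy(price=95, qty=7): fills=none; bids=[#4:7@95] asks=[#3:8@96 #1:6@105]
After op 5 [order #5] limit_sell(price=103, qty=7): fills=none; bids=[#4:7@95] asks=[#3:8@96 #5:7@103 #1:6@105]
After op 6 [order #6] limit_buy(price=96, qty=3): fills=#6x#3:3@96; bids=[#4:7@95] asks=[#3:5@96 #5:7@103 #1:6@105]
After op 7 [order #7] limit_buy(price=99, qty=9): fills=#7x#3:5@96; bids=[#7:4@99 #4:7@95] asks=[#5:7@103 #1:6@105]
After op 8 cancel(order #5): fills=none; bids=[#7:4@99 #4:7@95] asks=[#1:6@105]
After op 9 [order #8] limit_sell(price=98, qty=1): fills=#7x#8:1@99; bids=[#7:3@99 #4:7@95] asks=[#1:6@105]

Answer: 3@96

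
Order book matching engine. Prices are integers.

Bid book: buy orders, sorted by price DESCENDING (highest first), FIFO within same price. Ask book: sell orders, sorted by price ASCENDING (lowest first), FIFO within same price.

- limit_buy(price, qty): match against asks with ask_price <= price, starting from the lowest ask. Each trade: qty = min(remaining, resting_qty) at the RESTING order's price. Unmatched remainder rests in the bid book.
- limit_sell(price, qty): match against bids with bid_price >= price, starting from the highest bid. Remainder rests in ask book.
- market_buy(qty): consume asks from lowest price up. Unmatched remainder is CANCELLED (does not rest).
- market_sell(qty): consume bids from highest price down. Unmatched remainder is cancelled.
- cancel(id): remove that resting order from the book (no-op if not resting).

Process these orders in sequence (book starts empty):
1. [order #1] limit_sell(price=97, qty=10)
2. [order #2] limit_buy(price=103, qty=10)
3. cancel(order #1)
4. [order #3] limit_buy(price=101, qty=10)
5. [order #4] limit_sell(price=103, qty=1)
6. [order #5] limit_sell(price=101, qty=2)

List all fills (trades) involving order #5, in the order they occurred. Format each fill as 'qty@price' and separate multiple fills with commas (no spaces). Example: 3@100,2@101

Answer: 2@101

Derivation:
After op 1 [order #1] limit_sell(price=97, qty=10): fills=none; bids=[-] asks=[#1:10@97]
After op 2 [order #2] limit_buy(price=103, qty=10): fills=#2x#1:10@97; bids=[-] asks=[-]
After op 3 cancel(order #1): fills=none; bids=[-] asks=[-]
After op 4 [order #3] limit_buy(price=101, qty=10): fills=none; bids=[#3:10@101] asks=[-]
After op 5 [order #4] limit_sell(price=103, qty=1): fills=none; bids=[#3:10@101] asks=[#4:1@103]
After op 6 [order #5] limit_sell(price=101, qty=2): fills=#3x#5:2@101; bids=[#3:8@101] asks=[#4:1@103]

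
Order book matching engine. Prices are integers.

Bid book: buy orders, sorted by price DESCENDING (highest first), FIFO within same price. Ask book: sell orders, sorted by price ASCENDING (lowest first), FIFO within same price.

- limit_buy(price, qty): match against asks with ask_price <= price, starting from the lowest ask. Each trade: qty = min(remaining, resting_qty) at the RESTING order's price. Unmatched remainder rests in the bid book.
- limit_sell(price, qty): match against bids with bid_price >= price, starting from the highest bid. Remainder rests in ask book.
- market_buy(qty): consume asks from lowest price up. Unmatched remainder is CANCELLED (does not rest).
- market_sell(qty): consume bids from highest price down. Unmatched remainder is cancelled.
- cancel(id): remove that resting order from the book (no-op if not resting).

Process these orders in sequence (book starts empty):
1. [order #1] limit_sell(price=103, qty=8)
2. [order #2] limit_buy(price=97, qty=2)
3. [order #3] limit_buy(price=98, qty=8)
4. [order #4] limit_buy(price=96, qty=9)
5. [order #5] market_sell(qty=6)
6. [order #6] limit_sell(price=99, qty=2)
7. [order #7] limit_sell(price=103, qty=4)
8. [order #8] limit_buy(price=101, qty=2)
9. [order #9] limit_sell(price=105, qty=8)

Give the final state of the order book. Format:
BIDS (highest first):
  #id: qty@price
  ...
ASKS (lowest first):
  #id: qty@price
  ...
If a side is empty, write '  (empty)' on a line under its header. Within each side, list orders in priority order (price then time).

Answer: BIDS (highest first):
  #3: 2@98
  #2: 2@97
  #4: 9@96
ASKS (lowest first):
  #1: 8@103
  #7: 4@103
  #9: 8@105

Derivation:
After op 1 [order #1] limit_sell(price=103, qty=8): fills=none; bids=[-] asks=[#1:8@103]
After op 2 [order #2] limit_buy(price=97, qty=2): fills=none; bids=[#2:2@97] asks=[#1:8@103]
After op 3 [order #3] limit_buy(price=98, qty=8): fills=none; bids=[#3:8@98 #2:2@97] asks=[#1:8@103]
After op 4 [order #4] limit_buy(price=96, qty=9): fills=none; bids=[#3:8@98 #2:2@97 #4:9@96] asks=[#1:8@103]
After op 5 [order #5] market_sell(qty=6): fills=#3x#5:6@98; bids=[#3:2@98 #2:2@97 #4:9@96] asks=[#1:8@103]
After op 6 [order #6] limit_sell(price=99, qty=2): fills=none; bids=[#3:2@98 #2:2@97 #4:9@96] asks=[#6:2@99 #1:8@103]
After op 7 [order #7] limit_sell(price=103, qty=4): fills=none; bids=[#3:2@98 #2:2@97 #4:9@96] asks=[#6:2@99 #1:8@103 #7:4@103]
After op 8 [order #8] limit_buy(price=101, qty=2): fills=#8x#6:2@99; bids=[#3:2@98 #2:2@97 #4:9@96] asks=[#1:8@103 #7:4@103]
After op 9 [order #9] limit_sell(price=105, qty=8): fills=none; bids=[#3:2@98 #2:2@97 #4:9@96] asks=[#1:8@103 #7:4@103 #9:8@105]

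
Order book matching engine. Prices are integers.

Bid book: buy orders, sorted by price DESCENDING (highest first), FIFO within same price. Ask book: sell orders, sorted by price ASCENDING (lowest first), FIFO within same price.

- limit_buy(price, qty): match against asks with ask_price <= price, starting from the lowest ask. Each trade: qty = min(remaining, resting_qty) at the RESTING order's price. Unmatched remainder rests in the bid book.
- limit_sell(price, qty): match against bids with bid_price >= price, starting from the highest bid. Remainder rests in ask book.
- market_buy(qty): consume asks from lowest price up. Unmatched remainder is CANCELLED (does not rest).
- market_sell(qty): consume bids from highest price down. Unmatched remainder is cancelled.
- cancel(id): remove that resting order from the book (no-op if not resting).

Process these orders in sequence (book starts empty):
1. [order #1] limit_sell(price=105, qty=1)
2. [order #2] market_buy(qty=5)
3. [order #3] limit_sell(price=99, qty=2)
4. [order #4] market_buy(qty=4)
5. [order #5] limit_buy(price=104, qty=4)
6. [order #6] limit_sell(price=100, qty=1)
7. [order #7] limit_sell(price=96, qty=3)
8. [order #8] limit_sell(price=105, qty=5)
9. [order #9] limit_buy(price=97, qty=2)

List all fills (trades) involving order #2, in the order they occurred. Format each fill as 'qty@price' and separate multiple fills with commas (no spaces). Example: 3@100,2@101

Answer: 1@105

Derivation:
After op 1 [order #1] limit_sell(price=105, qty=1): fills=none; bids=[-] asks=[#1:1@105]
After op 2 [order #2] market_buy(qty=5): fills=#2x#1:1@105; bids=[-] asks=[-]
After op 3 [order #3] limit_sell(price=99, qty=2): fills=none; bids=[-] asks=[#3:2@99]
After op 4 [order #4] market_buy(qty=4): fills=#4x#3:2@99; bids=[-] asks=[-]
After op 5 [order #5] limit_buy(price=104, qty=4): fills=none; bids=[#5:4@104] asks=[-]
After op 6 [order #6] limit_sell(price=100, qty=1): fills=#5x#6:1@104; bids=[#5:3@104] asks=[-]
After op 7 [order #7] limit_sell(price=96, qty=3): fills=#5x#7:3@104; bids=[-] asks=[-]
After op 8 [order #8] limit_sell(price=105, qty=5): fills=none; bids=[-] asks=[#8:5@105]
After op 9 [order #9] limit_buy(price=97, qty=2): fills=none; bids=[#9:2@97] asks=[#8:5@105]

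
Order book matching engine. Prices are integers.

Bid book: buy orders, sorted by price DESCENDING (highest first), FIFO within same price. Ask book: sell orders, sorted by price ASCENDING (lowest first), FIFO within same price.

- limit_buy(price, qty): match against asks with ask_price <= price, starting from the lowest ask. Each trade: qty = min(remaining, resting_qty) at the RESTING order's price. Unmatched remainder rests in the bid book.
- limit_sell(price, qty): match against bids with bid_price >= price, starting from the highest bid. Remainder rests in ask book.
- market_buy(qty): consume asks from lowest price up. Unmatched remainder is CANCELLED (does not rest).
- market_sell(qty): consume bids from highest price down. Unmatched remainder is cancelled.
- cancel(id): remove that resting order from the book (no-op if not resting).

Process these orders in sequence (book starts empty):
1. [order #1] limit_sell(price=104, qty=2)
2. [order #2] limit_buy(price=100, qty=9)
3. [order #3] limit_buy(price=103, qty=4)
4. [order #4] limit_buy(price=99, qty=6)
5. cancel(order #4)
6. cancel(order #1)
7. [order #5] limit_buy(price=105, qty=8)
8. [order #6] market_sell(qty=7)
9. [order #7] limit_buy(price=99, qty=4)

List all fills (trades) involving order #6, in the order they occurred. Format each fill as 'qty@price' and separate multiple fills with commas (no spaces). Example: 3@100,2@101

Answer: 7@105

Derivation:
After op 1 [order #1] limit_sell(price=104, qty=2): fills=none; bids=[-] asks=[#1:2@104]
After op 2 [order #2] limit_buy(price=100, qty=9): fills=none; bids=[#2:9@100] asks=[#1:2@104]
After op 3 [order #3] limit_buy(price=103, qty=4): fills=none; bids=[#3:4@103 #2:9@100] asks=[#1:2@104]
After op 4 [order #4] limit_buy(price=99, qty=6): fills=none; bids=[#3:4@103 #2:9@100 #4:6@99] asks=[#1:2@104]
After op 5 cancel(order #4): fills=none; bids=[#3:4@103 #2:9@100] asks=[#1:2@104]
After op 6 cancel(order #1): fills=none; bids=[#3:4@103 #2:9@100] asks=[-]
After op 7 [order #5] limit_buy(price=105, qty=8): fills=none; bids=[#5:8@105 #3:4@103 #2:9@100] asks=[-]
After op 8 [order #6] market_sell(qty=7): fills=#5x#6:7@105; bids=[#5:1@105 #3:4@103 #2:9@100] asks=[-]
After op 9 [order #7] limit_buy(price=99, qty=4): fills=none; bids=[#5:1@105 #3:4@103 #2:9@100 #7:4@99] asks=[-]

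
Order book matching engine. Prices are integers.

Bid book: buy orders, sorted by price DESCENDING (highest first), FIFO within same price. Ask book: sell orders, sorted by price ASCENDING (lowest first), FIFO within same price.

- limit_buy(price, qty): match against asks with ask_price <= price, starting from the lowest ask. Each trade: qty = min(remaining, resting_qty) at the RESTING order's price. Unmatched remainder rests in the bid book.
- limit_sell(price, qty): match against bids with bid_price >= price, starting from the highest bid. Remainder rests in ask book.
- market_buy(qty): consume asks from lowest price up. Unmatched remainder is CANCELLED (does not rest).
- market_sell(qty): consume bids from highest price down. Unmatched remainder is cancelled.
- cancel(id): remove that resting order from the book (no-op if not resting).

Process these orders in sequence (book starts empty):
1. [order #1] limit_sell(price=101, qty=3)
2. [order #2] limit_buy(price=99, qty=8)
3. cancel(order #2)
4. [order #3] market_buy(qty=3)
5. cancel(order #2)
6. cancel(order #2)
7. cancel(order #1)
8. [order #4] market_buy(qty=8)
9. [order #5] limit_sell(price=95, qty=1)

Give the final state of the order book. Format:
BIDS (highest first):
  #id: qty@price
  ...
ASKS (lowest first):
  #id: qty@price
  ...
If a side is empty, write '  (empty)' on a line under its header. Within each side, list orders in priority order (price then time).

Answer: BIDS (highest first):
  (empty)
ASKS (lowest first):
  #5: 1@95

Derivation:
After op 1 [order #1] limit_sell(price=101, qty=3): fills=none; bids=[-] asks=[#1:3@101]
After op 2 [order #2] limit_buy(price=99, qty=8): fills=none; bids=[#2:8@99] asks=[#1:3@101]
After op 3 cancel(order #2): fills=none; bids=[-] asks=[#1:3@101]
After op 4 [order #3] market_buy(qty=3): fills=#3x#1:3@101; bids=[-] asks=[-]
After op 5 cancel(order #2): fills=none; bids=[-] asks=[-]
After op 6 cancel(order #2): fills=none; bids=[-] asks=[-]
After op 7 cancel(order #1): fills=none; bids=[-] asks=[-]
After op 8 [order #4] market_buy(qty=8): fills=none; bids=[-] asks=[-]
After op 9 [order #5] limit_sell(price=95, qty=1): fills=none; bids=[-] asks=[#5:1@95]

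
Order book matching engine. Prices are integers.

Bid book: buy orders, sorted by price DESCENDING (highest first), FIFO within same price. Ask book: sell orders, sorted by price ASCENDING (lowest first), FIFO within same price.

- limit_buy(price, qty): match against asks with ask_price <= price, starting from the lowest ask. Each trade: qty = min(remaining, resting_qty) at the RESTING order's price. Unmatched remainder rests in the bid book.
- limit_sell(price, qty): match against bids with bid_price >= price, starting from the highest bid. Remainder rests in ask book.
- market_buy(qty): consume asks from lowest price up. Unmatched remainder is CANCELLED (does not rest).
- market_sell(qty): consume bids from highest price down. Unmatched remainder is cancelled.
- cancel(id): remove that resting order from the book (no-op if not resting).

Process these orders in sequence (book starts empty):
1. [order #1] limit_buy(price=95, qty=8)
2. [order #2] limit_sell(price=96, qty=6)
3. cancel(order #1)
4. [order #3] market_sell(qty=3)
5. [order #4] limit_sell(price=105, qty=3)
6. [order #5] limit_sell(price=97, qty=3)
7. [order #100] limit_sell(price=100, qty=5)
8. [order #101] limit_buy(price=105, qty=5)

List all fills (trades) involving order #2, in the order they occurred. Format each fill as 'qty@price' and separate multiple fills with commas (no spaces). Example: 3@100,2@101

Answer: 5@96

Derivation:
After op 1 [order #1] limit_buy(price=95, qty=8): fills=none; bids=[#1:8@95] asks=[-]
After op 2 [order #2] limit_sell(price=96, qty=6): fills=none; bids=[#1:8@95] asks=[#2:6@96]
After op 3 cancel(order #1): fills=none; bids=[-] asks=[#2:6@96]
After op 4 [order #3] market_sell(qty=3): fills=none; bids=[-] asks=[#2:6@96]
After op 5 [order #4] limit_sell(price=105, qty=3): fills=none; bids=[-] asks=[#2:6@96 #4:3@105]
After op 6 [order #5] limit_sell(price=97, qty=3): fills=none; bids=[-] asks=[#2:6@96 #5:3@97 #4:3@105]
After op 7 [order #100] limit_sell(price=100, qty=5): fills=none; bids=[-] asks=[#2:6@96 #5:3@97 #100:5@100 #4:3@105]
After op 8 [order #101] limit_buy(price=105, qty=5): fills=#101x#2:5@96; bids=[-] asks=[#2:1@96 #5:3@97 #100:5@100 #4:3@105]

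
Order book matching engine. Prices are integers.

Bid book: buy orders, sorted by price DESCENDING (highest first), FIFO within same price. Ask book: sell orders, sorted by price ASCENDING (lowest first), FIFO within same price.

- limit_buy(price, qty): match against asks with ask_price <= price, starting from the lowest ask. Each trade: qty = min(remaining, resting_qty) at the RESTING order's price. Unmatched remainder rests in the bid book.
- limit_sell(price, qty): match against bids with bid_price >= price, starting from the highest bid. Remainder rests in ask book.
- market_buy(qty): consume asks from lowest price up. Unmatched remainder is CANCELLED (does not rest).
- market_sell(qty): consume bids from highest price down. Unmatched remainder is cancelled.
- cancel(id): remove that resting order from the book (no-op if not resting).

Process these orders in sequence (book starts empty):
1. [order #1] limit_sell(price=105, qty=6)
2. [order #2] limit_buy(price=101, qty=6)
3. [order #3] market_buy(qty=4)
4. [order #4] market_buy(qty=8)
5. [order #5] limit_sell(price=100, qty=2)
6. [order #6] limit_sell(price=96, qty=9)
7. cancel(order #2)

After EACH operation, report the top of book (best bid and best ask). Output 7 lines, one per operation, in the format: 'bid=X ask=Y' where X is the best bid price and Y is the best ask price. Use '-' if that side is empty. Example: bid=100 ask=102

Answer: bid=- ask=105
bid=101 ask=105
bid=101 ask=105
bid=101 ask=-
bid=101 ask=-
bid=- ask=96
bid=- ask=96

Derivation:
After op 1 [order #1] limit_sell(price=105, qty=6): fills=none; bids=[-] asks=[#1:6@105]
After op 2 [order #2] limit_buy(price=101, qty=6): fills=none; bids=[#2:6@101] asks=[#1:6@105]
After op 3 [order #3] market_buy(qty=4): fills=#3x#1:4@105; bids=[#2:6@101] asks=[#1:2@105]
After op 4 [order #4] market_buy(qty=8): fills=#4x#1:2@105; bids=[#2:6@101] asks=[-]
After op 5 [order #5] limit_sell(price=100, qty=2): fills=#2x#5:2@101; bids=[#2:4@101] asks=[-]
After op 6 [order #6] limit_sell(price=96, qty=9): fills=#2x#6:4@101; bids=[-] asks=[#6:5@96]
After op 7 cancel(order #2): fills=none; bids=[-] asks=[#6:5@96]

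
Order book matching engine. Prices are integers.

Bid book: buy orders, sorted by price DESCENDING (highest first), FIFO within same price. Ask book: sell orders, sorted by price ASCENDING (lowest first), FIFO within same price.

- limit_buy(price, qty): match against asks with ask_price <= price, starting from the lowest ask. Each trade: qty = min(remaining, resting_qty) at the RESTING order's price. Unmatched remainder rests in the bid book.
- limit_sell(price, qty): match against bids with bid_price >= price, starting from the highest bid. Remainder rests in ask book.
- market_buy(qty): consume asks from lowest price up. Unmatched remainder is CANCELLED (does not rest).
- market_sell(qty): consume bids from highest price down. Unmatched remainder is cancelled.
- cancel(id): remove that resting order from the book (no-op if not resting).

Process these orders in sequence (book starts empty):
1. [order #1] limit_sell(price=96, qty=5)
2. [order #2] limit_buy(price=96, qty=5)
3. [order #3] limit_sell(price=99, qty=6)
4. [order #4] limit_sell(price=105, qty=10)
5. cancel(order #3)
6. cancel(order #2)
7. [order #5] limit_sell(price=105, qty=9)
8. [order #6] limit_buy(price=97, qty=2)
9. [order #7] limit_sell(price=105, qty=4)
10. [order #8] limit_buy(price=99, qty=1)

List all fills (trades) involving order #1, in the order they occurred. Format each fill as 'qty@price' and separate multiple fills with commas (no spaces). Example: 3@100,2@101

Answer: 5@96

Derivation:
After op 1 [order #1] limit_sell(price=96, qty=5): fills=none; bids=[-] asks=[#1:5@96]
After op 2 [order #2] limit_buy(price=96, qty=5): fills=#2x#1:5@96; bids=[-] asks=[-]
After op 3 [order #3] limit_sell(price=99, qty=6): fills=none; bids=[-] asks=[#3:6@99]
After op 4 [order #4] limit_sell(price=105, qty=10): fills=none; bids=[-] asks=[#3:6@99 #4:10@105]
After op 5 cancel(order #3): fills=none; bids=[-] asks=[#4:10@105]
After op 6 cancel(order #2): fills=none; bids=[-] asks=[#4:10@105]
After op 7 [order #5] limit_sell(price=105, qty=9): fills=none; bids=[-] asks=[#4:10@105 #5:9@105]
After op 8 [order #6] limit_buy(price=97, qty=2): fills=none; bids=[#6:2@97] asks=[#4:10@105 #5:9@105]
After op 9 [order #7] limit_sell(price=105, qty=4): fills=none; bids=[#6:2@97] asks=[#4:10@105 #5:9@105 #7:4@105]
After op 10 [order #8] limit_buy(price=99, qty=1): fills=none; bids=[#8:1@99 #6:2@97] asks=[#4:10@105 #5:9@105 #7:4@105]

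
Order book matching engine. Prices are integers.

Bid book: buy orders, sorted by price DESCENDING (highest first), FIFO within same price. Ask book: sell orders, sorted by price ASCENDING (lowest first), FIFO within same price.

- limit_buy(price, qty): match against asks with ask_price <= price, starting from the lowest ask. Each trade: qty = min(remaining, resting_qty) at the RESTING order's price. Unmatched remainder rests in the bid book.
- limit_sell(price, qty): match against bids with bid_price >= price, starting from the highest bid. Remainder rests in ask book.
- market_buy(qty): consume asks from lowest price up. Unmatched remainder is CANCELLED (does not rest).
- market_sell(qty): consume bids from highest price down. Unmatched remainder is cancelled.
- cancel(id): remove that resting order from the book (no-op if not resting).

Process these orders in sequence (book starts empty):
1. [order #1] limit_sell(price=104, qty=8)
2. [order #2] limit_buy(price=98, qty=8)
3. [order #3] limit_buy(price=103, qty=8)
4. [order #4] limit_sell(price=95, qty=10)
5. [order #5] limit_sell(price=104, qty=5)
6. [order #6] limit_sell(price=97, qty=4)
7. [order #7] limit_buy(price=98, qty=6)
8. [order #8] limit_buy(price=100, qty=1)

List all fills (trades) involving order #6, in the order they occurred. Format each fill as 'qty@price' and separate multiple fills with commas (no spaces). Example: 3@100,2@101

Answer: 4@98

Derivation:
After op 1 [order #1] limit_sell(price=104, qty=8): fills=none; bids=[-] asks=[#1:8@104]
After op 2 [order #2] limit_buy(price=98, qty=8): fills=none; bids=[#2:8@98] asks=[#1:8@104]
After op 3 [order #3] limit_buy(price=103, qty=8): fills=none; bids=[#3:8@103 #2:8@98] asks=[#1:8@104]
After op 4 [order #4] limit_sell(price=95, qty=10): fills=#3x#4:8@103 #2x#4:2@98; bids=[#2:6@98] asks=[#1:8@104]
After op 5 [order #5] limit_sell(price=104, qty=5): fills=none; bids=[#2:6@98] asks=[#1:8@104 #5:5@104]
After op 6 [order #6] limit_sell(price=97, qty=4): fills=#2x#6:4@98; bids=[#2:2@98] asks=[#1:8@104 #5:5@104]
After op 7 [order #7] limit_buy(price=98, qty=6): fills=none; bids=[#2:2@98 #7:6@98] asks=[#1:8@104 #5:5@104]
After op 8 [order #8] limit_buy(price=100, qty=1): fills=none; bids=[#8:1@100 #2:2@98 #7:6@98] asks=[#1:8@104 #5:5@104]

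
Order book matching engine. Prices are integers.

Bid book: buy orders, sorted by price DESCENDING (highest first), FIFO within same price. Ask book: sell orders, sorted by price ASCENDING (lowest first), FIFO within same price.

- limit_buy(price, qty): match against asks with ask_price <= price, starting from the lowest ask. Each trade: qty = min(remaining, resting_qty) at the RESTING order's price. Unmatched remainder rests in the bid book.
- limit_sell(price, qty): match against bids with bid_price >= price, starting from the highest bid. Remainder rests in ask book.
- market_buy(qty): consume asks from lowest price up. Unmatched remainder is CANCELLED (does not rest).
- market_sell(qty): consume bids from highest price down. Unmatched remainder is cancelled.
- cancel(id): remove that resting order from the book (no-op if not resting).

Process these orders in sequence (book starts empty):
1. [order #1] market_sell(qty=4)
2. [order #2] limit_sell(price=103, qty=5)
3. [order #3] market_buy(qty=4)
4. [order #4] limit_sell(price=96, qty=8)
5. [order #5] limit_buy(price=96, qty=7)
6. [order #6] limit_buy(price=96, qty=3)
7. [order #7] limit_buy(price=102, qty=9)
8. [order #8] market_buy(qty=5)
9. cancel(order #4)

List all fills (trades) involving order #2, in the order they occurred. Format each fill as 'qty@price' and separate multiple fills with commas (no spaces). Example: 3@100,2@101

After op 1 [order #1] market_sell(qty=4): fills=none; bids=[-] asks=[-]
After op 2 [order #2] limit_sell(price=103, qty=5): fills=none; bids=[-] asks=[#2:5@103]
After op 3 [order #3] market_buy(qty=4): fills=#3x#2:4@103; bids=[-] asks=[#2:1@103]
After op 4 [order #4] limit_sell(price=96, qty=8): fills=none; bids=[-] asks=[#4:8@96 #2:1@103]
After op 5 [order #5] limit_buy(price=96, qty=7): fills=#5x#4:7@96; bids=[-] asks=[#4:1@96 #2:1@103]
After op 6 [order #6] limit_buy(price=96, qty=3): fills=#6x#4:1@96; bids=[#6:2@96] asks=[#2:1@103]
After op 7 [order #7] limit_buy(price=102, qty=9): fills=none; bids=[#7:9@102 #6:2@96] asks=[#2:1@103]
After op 8 [order #8] market_buy(qty=5): fills=#8x#2:1@103; bids=[#7:9@102 #6:2@96] asks=[-]
After op 9 cancel(order #4): fills=none; bids=[#7:9@102 #6:2@96] asks=[-]

Answer: 4@103,1@103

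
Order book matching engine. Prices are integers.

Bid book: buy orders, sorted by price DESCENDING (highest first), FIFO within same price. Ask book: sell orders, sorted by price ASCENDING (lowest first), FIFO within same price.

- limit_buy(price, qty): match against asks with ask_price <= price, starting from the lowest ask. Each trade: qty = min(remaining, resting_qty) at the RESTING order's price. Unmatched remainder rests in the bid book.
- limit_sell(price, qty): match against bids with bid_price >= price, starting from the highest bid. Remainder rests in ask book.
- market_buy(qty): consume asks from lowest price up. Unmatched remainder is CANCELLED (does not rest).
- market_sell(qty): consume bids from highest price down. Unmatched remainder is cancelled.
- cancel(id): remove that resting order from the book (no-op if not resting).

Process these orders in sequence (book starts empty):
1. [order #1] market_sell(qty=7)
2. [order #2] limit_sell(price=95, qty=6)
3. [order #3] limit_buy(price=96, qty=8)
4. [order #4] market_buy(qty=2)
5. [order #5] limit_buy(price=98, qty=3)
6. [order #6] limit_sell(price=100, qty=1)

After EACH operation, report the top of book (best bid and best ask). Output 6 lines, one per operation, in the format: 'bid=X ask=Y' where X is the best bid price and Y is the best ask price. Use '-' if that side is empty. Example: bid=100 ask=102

After op 1 [order #1] market_sell(qty=7): fills=none; bids=[-] asks=[-]
After op 2 [order #2] limit_sell(price=95, qty=6): fills=none; bids=[-] asks=[#2:6@95]
After op 3 [order #3] limit_buy(price=96, qty=8): fills=#3x#2:6@95; bids=[#3:2@96] asks=[-]
After op 4 [order #4] market_buy(qty=2): fills=none; bids=[#3:2@96] asks=[-]
After op 5 [order #5] limit_buy(price=98, qty=3): fills=none; bids=[#5:3@98 #3:2@96] asks=[-]
After op 6 [order #6] limit_sell(price=100, qty=1): fills=none; bids=[#5:3@98 #3:2@96] asks=[#6:1@100]

Answer: bid=- ask=-
bid=- ask=95
bid=96 ask=-
bid=96 ask=-
bid=98 ask=-
bid=98 ask=100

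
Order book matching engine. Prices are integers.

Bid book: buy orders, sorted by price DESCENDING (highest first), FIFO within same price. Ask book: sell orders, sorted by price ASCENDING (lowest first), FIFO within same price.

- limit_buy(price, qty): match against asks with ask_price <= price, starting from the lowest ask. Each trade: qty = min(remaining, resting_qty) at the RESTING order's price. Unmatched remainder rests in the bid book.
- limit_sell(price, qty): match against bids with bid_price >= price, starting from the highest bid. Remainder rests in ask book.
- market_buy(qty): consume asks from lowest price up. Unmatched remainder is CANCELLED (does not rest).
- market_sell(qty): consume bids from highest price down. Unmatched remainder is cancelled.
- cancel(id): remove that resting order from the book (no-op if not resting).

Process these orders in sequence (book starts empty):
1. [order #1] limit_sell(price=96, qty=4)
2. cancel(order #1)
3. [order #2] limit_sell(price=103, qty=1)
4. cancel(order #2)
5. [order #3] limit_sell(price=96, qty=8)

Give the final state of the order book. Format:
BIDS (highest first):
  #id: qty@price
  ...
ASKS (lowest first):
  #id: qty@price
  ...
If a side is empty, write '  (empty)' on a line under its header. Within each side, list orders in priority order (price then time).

Answer: BIDS (highest first):
  (empty)
ASKS (lowest first):
  #3: 8@96

Derivation:
After op 1 [order #1] limit_sell(price=96, qty=4): fills=none; bids=[-] asks=[#1:4@96]
After op 2 cancel(order #1): fills=none; bids=[-] asks=[-]
After op 3 [order #2] limit_sell(price=103, qty=1): fills=none; bids=[-] asks=[#2:1@103]
After op 4 cancel(order #2): fills=none; bids=[-] asks=[-]
After op 5 [order #3] limit_sell(price=96, qty=8): fills=none; bids=[-] asks=[#3:8@96]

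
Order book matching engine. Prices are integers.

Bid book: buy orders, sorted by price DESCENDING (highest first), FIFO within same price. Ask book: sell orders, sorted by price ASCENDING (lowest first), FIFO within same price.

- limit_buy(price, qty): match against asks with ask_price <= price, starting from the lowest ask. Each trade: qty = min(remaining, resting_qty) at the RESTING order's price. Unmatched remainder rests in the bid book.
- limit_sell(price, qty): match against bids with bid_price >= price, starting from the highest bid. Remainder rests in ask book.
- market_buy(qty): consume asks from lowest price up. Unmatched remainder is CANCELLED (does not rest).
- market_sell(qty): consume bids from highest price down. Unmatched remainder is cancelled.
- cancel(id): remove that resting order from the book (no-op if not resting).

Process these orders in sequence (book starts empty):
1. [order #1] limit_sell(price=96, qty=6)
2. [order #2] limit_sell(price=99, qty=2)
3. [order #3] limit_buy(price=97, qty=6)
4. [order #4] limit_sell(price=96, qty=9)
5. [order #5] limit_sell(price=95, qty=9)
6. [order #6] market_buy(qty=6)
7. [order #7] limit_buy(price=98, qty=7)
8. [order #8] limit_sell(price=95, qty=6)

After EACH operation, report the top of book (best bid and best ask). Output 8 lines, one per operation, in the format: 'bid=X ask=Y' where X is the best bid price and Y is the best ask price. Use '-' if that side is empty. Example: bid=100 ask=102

After op 1 [order #1] limit_sell(price=96, qty=6): fills=none; bids=[-] asks=[#1:6@96]
After op 2 [order #2] limit_sell(price=99, qty=2): fills=none; bids=[-] asks=[#1:6@96 #2:2@99]
After op 3 [order #3] limit_buy(price=97, qty=6): fills=#3x#1:6@96; bids=[-] asks=[#2:2@99]
After op 4 [order #4] limit_sell(price=96, qty=9): fills=none; bids=[-] asks=[#4:9@96 #2:2@99]
After op 5 [order #5] limit_sell(price=95, qty=9): fills=none; bids=[-] asks=[#5:9@95 #4:9@96 #2:2@99]
After op 6 [order #6] market_buy(qty=6): fills=#6x#5:6@95; bids=[-] asks=[#5:3@95 #4:9@96 #2:2@99]
After op 7 [order #7] limit_buy(price=98, qty=7): fills=#7x#5:3@95 #7x#4:4@96; bids=[-] asks=[#4:5@96 #2:2@99]
After op 8 [order #8] limit_sell(price=95, qty=6): fills=none; bids=[-] asks=[#8:6@95 #4:5@96 #2:2@99]

Answer: bid=- ask=96
bid=- ask=96
bid=- ask=99
bid=- ask=96
bid=- ask=95
bid=- ask=95
bid=- ask=96
bid=- ask=95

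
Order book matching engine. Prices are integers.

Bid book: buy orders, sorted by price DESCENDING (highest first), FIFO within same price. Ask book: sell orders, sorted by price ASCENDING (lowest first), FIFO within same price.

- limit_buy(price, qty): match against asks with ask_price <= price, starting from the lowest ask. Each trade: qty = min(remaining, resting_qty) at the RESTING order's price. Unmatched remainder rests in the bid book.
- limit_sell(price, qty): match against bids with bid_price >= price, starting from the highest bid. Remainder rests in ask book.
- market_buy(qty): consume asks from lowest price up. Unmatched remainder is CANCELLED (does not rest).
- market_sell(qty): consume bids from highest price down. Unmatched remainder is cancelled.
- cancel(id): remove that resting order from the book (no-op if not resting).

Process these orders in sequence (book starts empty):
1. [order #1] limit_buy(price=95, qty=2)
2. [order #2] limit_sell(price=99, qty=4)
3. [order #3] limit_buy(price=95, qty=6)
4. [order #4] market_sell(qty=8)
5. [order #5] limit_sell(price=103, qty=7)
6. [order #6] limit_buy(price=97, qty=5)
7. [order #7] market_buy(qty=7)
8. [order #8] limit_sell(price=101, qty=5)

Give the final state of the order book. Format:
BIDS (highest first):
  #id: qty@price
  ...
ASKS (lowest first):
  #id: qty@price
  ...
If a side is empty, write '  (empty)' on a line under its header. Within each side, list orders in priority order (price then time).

Answer: BIDS (highest first):
  #6: 5@97
ASKS (lowest first):
  #8: 5@101
  #5: 4@103

Derivation:
After op 1 [order #1] limit_buy(price=95, qty=2): fills=none; bids=[#1:2@95] asks=[-]
After op 2 [order #2] limit_sell(price=99, qty=4): fills=none; bids=[#1:2@95] asks=[#2:4@99]
After op 3 [order #3] limit_buy(price=95, qty=6): fills=none; bids=[#1:2@95 #3:6@95] asks=[#2:4@99]
After op 4 [order #4] market_sell(qty=8): fills=#1x#4:2@95 #3x#4:6@95; bids=[-] asks=[#2:4@99]
After op 5 [order #5] limit_sell(price=103, qty=7): fills=none; bids=[-] asks=[#2:4@99 #5:7@103]
After op 6 [order #6] limit_buy(price=97, qty=5): fills=none; bids=[#6:5@97] asks=[#2:4@99 #5:7@103]
After op 7 [order #7] market_buy(qty=7): fills=#7x#2:4@99 #7x#5:3@103; bids=[#6:5@97] asks=[#5:4@103]
After op 8 [order #8] limit_sell(price=101, qty=5): fills=none; bids=[#6:5@97] asks=[#8:5@101 #5:4@103]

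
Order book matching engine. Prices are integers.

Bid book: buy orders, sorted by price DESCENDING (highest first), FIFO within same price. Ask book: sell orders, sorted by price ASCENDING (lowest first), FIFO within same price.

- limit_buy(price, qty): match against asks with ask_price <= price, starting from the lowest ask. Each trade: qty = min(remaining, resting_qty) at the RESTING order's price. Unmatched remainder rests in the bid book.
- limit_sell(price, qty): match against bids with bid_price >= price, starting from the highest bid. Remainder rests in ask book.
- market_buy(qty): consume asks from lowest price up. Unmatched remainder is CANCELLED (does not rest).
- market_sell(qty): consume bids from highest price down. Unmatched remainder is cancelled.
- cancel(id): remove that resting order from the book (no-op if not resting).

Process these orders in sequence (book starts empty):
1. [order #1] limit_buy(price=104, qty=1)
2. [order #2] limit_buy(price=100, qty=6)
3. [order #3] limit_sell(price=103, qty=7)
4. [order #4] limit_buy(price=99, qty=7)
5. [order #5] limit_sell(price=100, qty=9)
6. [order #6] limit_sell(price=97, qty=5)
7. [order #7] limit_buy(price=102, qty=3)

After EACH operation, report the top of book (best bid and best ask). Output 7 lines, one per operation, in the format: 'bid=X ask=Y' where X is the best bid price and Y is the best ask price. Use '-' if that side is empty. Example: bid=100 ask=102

Answer: bid=104 ask=-
bid=104 ask=-
bid=100 ask=103
bid=100 ask=103
bid=99 ask=100
bid=99 ask=100
bid=99 ask=103

Derivation:
After op 1 [order #1] limit_buy(price=104, qty=1): fills=none; bids=[#1:1@104] asks=[-]
After op 2 [order #2] limit_buy(price=100, qty=6): fills=none; bids=[#1:1@104 #2:6@100] asks=[-]
After op 3 [order #3] limit_sell(price=103, qty=7): fills=#1x#3:1@104; bids=[#2:6@100] asks=[#3:6@103]
After op 4 [order #4] limit_buy(price=99, qty=7): fills=none; bids=[#2:6@100 #4:7@99] asks=[#3:6@103]
After op 5 [order #5] limit_sell(price=100, qty=9): fills=#2x#5:6@100; bids=[#4:7@99] asks=[#5:3@100 #3:6@103]
After op 6 [order #6] limit_sell(price=97, qty=5): fills=#4x#6:5@99; bids=[#4:2@99] asks=[#5:3@100 #3:6@103]
After op 7 [order #7] limit_buy(price=102, qty=3): fills=#7x#5:3@100; bids=[#4:2@99] asks=[#3:6@103]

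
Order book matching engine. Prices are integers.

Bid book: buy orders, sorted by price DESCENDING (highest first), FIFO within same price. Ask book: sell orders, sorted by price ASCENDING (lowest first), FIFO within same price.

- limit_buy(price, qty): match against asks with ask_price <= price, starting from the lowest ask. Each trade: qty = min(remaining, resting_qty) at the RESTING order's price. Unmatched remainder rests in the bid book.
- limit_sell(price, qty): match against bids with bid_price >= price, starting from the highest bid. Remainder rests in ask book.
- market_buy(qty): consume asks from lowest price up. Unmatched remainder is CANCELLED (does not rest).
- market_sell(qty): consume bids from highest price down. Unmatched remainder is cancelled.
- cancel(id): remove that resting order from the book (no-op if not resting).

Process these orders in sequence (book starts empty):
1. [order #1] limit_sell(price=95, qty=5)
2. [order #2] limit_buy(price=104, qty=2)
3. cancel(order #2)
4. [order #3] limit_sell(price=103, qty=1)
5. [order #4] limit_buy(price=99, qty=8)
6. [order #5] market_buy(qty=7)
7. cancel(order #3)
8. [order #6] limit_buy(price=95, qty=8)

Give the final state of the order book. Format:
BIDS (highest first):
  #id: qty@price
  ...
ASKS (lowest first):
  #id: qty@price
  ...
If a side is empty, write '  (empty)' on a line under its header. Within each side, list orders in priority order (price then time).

Answer: BIDS (highest first):
  #4: 5@99
  #6: 8@95
ASKS (lowest first):
  (empty)

Derivation:
After op 1 [order #1] limit_sell(price=95, qty=5): fills=none; bids=[-] asks=[#1:5@95]
After op 2 [order #2] limit_buy(price=104, qty=2): fills=#2x#1:2@95; bids=[-] asks=[#1:3@95]
After op 3 cancel(order #2): fills=none; bids=[-] asks=[#1:3@95]
After op 4 [order #3] limit_sell(price=103, qty=1): fills=none; bids=[-] asks=[#1:3@95 #3:1@103]
After op 5 [order #4] limit_buy(price=99, qty=8): fills=#4x#1:3@95; bids=[#4:5@99] asks=[#3:1@103]
After op 6 [order #5] market_buy(qty=7): fills=#5x#3:1@103; bids=[#4:5@99] asks=[-]
After op 7 cancel(order #3): fills=none; bids=[#4:5@99] asks=[-]
After op 8 [order #6] limit_buy(price=95, qty=8): fills=none; bids=[#4:5@99 #6:8@95] asks=[-]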